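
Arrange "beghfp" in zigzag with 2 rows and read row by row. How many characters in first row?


Zigzag "beghfp" into 2 rows:
Placing characters:
  'b' => row 0
  'e' => row 1
  'g' => row 0
  'h' => row 1
  'f' => row 0
  'p' => row 1
Rows:
  Row 0: "bgf"
  Row 1: "ehp"
First row length: 3

3


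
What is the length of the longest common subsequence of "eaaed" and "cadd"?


LCS of "eaaed" and "cadd"
DP table:
           c    a    d    d
      0    0    0    0    0
  e   0    0    0    0    0
  a   0    0    1    1    1
  a   0    0    1    1    1
  e   0    0    1    1    1
  d   0    0    1    2    2
LCS length = dp[5][4] = 2

2


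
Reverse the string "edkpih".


Input: edkpih
Reading characters right to left:
  Position 5: 'h'
  Position 4: 'i'
  Position 3: 'p'
  Position 2: 'k'
  Position 1: 'd'
  Position 0: 'e'
Reversed: hipkde

hipkde


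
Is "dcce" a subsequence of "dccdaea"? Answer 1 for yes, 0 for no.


Check if "dcce" is a subsequence of "dccdaea"
Greedy scan:
  Position 0 ('d'): matches sub[0] = 'd'
  Position 1 ('c'): matches sub[1] = 'c'
  Position 2 ('c'): matches sub[2] = 'c'
  Position 3 ('d'): no match needed
  Position 4 ('a'): no match needed
  Position 5 ('e'): matches sub[3] = 'e'
  Position 6 ('a'): no match needed
All 4 characters matched => is a subsequence

1


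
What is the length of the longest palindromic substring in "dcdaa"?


Input: "dcdaa"
Checking substrings for palindromes:
  [0:3] "dcd" (len 3) => palindrome
  [3:5] "aa" (len 2) => palindrome
Longest palindromic substring: "dcd" with length 3

3


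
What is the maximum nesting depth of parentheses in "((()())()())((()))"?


Input: "((()())()())((()))"
Tracking depth:
  Position 0 '(': depth becomes 1
  Position 1 '(': depth becomes 2
  Position 2 '(': depth becomes 3
  Position 3 ')': depth becomes 2
  Position 4 '(': depth becomes 3
  Position 5 ')': depth becomes 2
  Position 6 ')': depth becomes 1
  Position 7 '(': depth becomes 2
  Position 8 ')': depth becomes 1
  Position 9 '(': depth becomes 2
  Position 10 ')': depth becomes 1
  Position 11 ')': depth becomes 0
  Position 12 '(': depth becomes 1
  Position 13 '(': depth becomes 2
  Position 14 '(': depth becomes 3
  Position 15 ')': depth becomes 2
  Position 16 ')': depth becomes 1
  Position 17 ')': depth becomes 0
Maximum depth reached: 3

3


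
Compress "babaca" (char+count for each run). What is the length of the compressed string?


Input: babaca
Runs:
  'b' x 1 => "b1"
  'a' x 1 => "a1"
  'b' x 1 => "b1"
  'a' x 1 => "a1"
  'c' x 1 => "c1"
  'a' x 1 => "a1"
Compressed: "b1a1b1a1c1a1"
Compressed length: 12

12


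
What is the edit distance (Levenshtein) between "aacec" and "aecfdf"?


Computing edit distance: "aacec" -> "aecfdf"
DP table:
           a    e    c    f    d    f
      0    1    2    3    4    5    6
  a   1    0    1    2    3    4    5
  a   2    1    1    2    3    4    5
  c   3    2    2    1    2    3    4
  e   4    3    2    2    2    3    4
  c   5    4    3    2    3    3    4
Edit distance = dp[5][6] = 4

4


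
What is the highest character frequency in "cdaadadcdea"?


Input: cdaadadcdea
Character counts:
  'a': 4
  'c': 2
  'd': 4
  'e': 1
Maximum frequency: 4

4


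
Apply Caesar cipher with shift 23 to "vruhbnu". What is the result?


Caesar cipher: shift "vruhbnu" by 23
  'v' (pos 21) + 23 = pos 18 = 's'
  'r' (pos 17) + 23 = pos 14 = 'o'
  'u' (pos 20) + 23 = pos 17 = 'r'
  'h' (pos 7) + 23 = pos 4 = 'e'
  'b' (pos 1) + 23 = pos 24 = 'y'
  'n' (pos 13) + 23 = pos 10 = 'k'
  'u' (pos 20) + 23 = pos 17 = 'r'
Result: soreykr

soreykr


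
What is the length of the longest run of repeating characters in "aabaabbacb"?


Input: "aabaabbacb"
Scanning for longest run:
  Position 1 ('a'): continues run of 'a', length=2
  Position 2 ('b'): new char, reset run to 1
  Position 3 ('a'): new char, reset run to 1
  Position 4 ('a'): continues run of 'a', length=2
  Position 5 ('b'): new char, reset run to 1
  Position 6 ('b'): continues run of 'b', length=2
  Position 7 ('a'): new char, reset run to 1
  Position 8 ('c'): new char, reset run to 1
  Position 9 ('b'): new char, reset run to 1
Longest run: 'a' with length 2

2


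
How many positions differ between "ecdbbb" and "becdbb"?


Comparing "ecdbbb" and "becdbb" position by position:
  Position 0: 'e' vs 'b' => DIFFER
  Position 1: 'c' vs 'e' => DIFFER
  Position 2: 'd' vs 'c' => DIFFER
  Position 3: 'b' vs 'd' => DIFFER
  Position 4: 'b' vs 'b' => same
  Position 5: 'b' vs 'b' => same
Positions that differ: 4

4


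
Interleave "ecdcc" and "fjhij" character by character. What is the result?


Interleaving "ecdcc" and "fjhij":
  Position 0: 'e' from first, 'f' from second => "ef"
  Position 1: 'c' from first, 'j' from second => "cj"
  Position 2: 'd' from first, 'h' from second => "dh"
  Position 3: 'c' from first, 'i' from second => "ci"
  Position 4: 'c' from first, 'j' from second => "cj"
Result: efcjdhcicj

efcjdhcicj


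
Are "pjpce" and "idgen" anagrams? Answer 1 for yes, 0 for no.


Strings: "pjpce", "idgen"
Sorted first:  cejpp
Sorted second: degin
Differ at position 0: 'c' vs 'd' => not anagrams

0


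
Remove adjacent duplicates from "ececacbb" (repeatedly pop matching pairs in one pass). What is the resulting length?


Input: ececacbb
Stack-based adjacent duplicate removal:
  Read 'e': push. Stack: e
  Read 'c': push. Stack: ec
  Read 'e': push. Stack: ece
  Read 'c': push. Stack: ecec
  Read 'a': push. Stack: ececa
  Read 'c': push. Stack: ececac
  Read 'b': push. Stack: ececacb
  Read 'b': matches stack top 'b' => pop. Stack: ececac
Final stack: "ececac" (length 6)

6


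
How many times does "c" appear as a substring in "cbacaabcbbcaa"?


Searching for "c" in "cbacaabcbbcaa"
Scanning each position:
  Position 0: "c" => MATCH
  Position 1: "b" => no
  Position 2: "a" => no
  Position 3: "c" => MATCH
  Position 4: "a" => no
  Position 5: "a" => no
  Position 6: "b" => no
  Position 7: "c" => MATCH
  Position 8: "b" => no
  Position 9: "b" => no
  Position 10: "c" => MATCH
  Position 11: "a" => no
  Position 12: "a" => no
Total occurrences: 4

4


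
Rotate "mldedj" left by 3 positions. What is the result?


Input: "mldedj", rotate left by 3
First 3 characters: "mld"
Remaining characters: "edj"
Concatenate remaining + first: "edj" + "mld" = "edjmld"

edjmld


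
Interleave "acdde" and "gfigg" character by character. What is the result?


Interleaving "acdde" and "gfigg":
  Position 0: 'a' from first, 'g' from second => "ag"
  Position 1: 'c' from first, 'f' from second => "cf"
  Position 2: 'd' from first, 'i' from second => "di"
  Position 3: 'd' from first, 'g' from second => "dg"
  Position 4: 'e' from first, 'g' from second => "eg"
Result: agcfdidgeg

agcfdidgeg


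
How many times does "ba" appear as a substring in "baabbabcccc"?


Searching for "ba" in "baabbabcccc"
Scanning each position:
  Position 0: "ba" => MATCH
  Position 1: "aa" => no
  Position 2: "ab" => no
  Position 3: "bb" => no
  Position 4: "ba" => MATCH
  Position 5: "ab" => no
  Position 6: "bc" => no
  Position 7: "cc" => no
  Position 8: "cc" => no
  Position 9: "cc" => no
Total occurrences: 2

2


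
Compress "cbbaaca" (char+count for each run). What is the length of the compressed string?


Input: cbbaaca
Runs:
  'c' x 1 => "c1"
  'b' x 2 => "b2"
  'a' x 2 => "a2"
  'c' x 1 => "c1"
  'a' x 1 => "a1"
Compressed: "c1b2a2c1a1"
Compressed length: 10

10


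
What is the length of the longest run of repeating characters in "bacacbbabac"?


Input: "bacacbbabac"
Scanning for longest run:
  Position 1 ('a'): new char, reset run to 1
  Position 2 ('c'): new char, reset run to 1
  Position 3 ('a'): new char, reset run to 1
  Position 4 ('c'): new char, reset run to 1
  Position 5 ('b'): new char, reset run to 1
  Position 6 ('b'): continues run of 'b', length=2
  Position 7 ('a'): new char, reset run to 1
  Position 8 ('b'): new char, reset run to 1
  Position 9 ('a'): new char, reset run to 1
  Position 10 ('c'): new char, reset run to 1
Longest run: 'b' with length 2

2


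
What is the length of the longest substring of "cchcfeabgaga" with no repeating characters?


Input: "cchcfeabgaga"
Sliding window (track last position of each char):
  Position 0 ('c'): window [0,0] length 1 -- new best
  Position 1 ('c'): repeat (last at 0), move window start to 1
  Position 1 ('c'): window [1,1] length 1
  Position 2 ('h'): window [1,2] length 2 -- new best
  Position 3 ('c'): repeat (last at 1), move window start to 2
  Position 3 ('c'): window [2,3] length 2
  Position 4 ('f'): window [2,4] length 3 -- new best
  Position 5 ('e'): window [2,5] length 4 -- new best
  Position 6 ('a'): window [2,6] length 5 -- new best
  Position 7 ('b'): window [2,7] length 6 -- new best
  Position 8 ('g'): window [2,8] length 7 -- new best
  Position 9 ('a'): repeat (last at 6), move window start to 7
  Position 9 ('a'): window [7,9] length 3
  Position 10 ('g'): repeat (last at 8), move window start to 9
  Position 10 ('g'): window [9,10] length 2
  Position 11 ('a'): repeat (last at 9), move window start to 10
  Position 11 ('a'): window [10,11] length 2
Longest substring with no repeats: "hcfeabg" with length 7

7


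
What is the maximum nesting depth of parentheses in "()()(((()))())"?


Input: "()()(((()))())"
Tracking depth:
  Position 0 '(': depth becomes 1
  Position 1 ')': depth becomes 0
  Position 2 '(': depth becomes 1
  Position 3 ')': depth becomes 0
  Position 4 '(': depth becomes 1
  Position 5 '(': depth becomes 2
  Position 6 '(': depth becomes 3
  Position 7 '(': depth becomes 4
  Position 8 ')': depth becomes 3
  Position 9 ')': depth becomes 2
  Position 10 ')': depth becomes 1
  Position 11 '(': depth becomes 2
  Position 12 ')': depth becomes 1
  Position 13 ')': depth becomes 0
Maximum depth reached: 4

4


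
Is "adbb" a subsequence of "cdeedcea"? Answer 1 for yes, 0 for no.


Check if "adbb" is a subsequence of "cdeedcea"
Greedy scan:
  Position 0 ('c'): no match needed
  Position 1 ('d'): no match needed
  Position 2 ('e'): no match needed
  Position 3 ('e'): no match needed
  Position 4 ('d'): no match needed
  Position 5 ('c'): no match needed
  Position 6 ('e'): no match needed
  Position 7 ('a'): matches sub[0] = 'a'
Only matched 1/4 characters => not a subsequence

0


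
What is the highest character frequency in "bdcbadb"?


Input: bdcbadb
Character counts:
  'a': 1
  'b': 3
  'c': 1
  'd': 2
Maximum frequency: 3

3


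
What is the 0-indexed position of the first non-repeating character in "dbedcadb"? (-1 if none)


Input: dbedcadb
Character frequencies:
  'a': 1
  'b': 2
  'c': 1
  'd': 3
  'e': 1
Scanning left to right for freq == 1:
  Position 0 ('d'): freq=3, skip
  Position 1 ('b'): freq=2, skip
  Position 2 ('e'): unique! => answer = 2

2


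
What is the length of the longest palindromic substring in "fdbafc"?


Input: "fdbafc"
Checking substrings for palindromes:
  No multi-char palindromic substrings found
Longest palindromic substring: "f" with length 1

1


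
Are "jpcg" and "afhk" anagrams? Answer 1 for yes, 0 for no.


Strings: "jpcg", "afhk"
Sorted first:  cgjp
Sorted second: afhk
Differ at position 0: 'c' vs 'a' => not anagrams

0


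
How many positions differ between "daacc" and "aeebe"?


Comparing "daacc" and "aeebe" position by position:
  Position 0: 'd' vs 'a' => DIFFER
  Position 1: 'a' vs 'e' => DIFFER
  Position 2: 'a' vs 'e' => DIFFER
  Position 3: 'c' vs 'b' => DIFFER
  Position 4: 'c' vs 'e' => DIFFER
Positions that differ: 5

5


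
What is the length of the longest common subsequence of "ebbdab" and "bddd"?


LCS of "ebbdab" and "bddd"
DP table:
           b    d    d    d
      0    0    0    0    0
  e   0    0    0    0    0
  b   0    1    1    1    1
  b   0    1    1    1    1
  d   0    1    2    2    2
  a   0    1    2    2    2
  b   0    1    2    2    2
LCS length = dp[6][4] = 2

2


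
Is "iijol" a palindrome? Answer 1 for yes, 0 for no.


Input: iijol
Reversed: lojii
  Compare pos 0 ('i') with pos 4 ('l'): MISMATCH
  Compare pos 1 ('i') with pos 3 ('o'): MISMATCH
Result: not a palindrome

0


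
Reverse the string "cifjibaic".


Input: cifjibaic
Reading characters right to left:
  Position 8: 'c'
  Position 7: 'i'
  Position 6: 'a'
  Position 5: 'b'
  Position 4: 'i'
  Position 3: 'j'
  Position 2: 'f'
  Position 1: 'i'
  Position 0: 'c'
Reversed: ciabijfic

ciabijfic


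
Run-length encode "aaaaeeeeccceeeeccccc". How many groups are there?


Input: aaaaeeeeccceeeeccccc
Scanning for consecutive runs:
  Group 1: 'a' x 4 (positions 0-3)
  Group 2: 'e' x 4 (positions 4-7)
  Group 3: 'c' x 3 (positions 8-10)
  Group 4: 'e' x 4 (positions 11-14)
  Group 5: 'c' x 5 (positions 15-19)
Total groups: 5

5


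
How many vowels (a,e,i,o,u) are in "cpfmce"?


Input: cpfmce
Checking each character:
  'c' at position 0: consonant
  'p' at position 1: consonant
  'f' at position 2: consonant
  'm' at position 3: consonant
  'c' at position 4: consonant
  'e' at position 5: vowel (running total: 1)
Total vowels: 1

1


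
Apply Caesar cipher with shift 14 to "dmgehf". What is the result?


Caesar cipher: shift "dmgehf" by 14
  'd' (pos 3) + 14 = pos 17 = 'r'
  'm' (pos 12) + 14 = pos 0 = 'a'
  'g' (pos 6) + 14 = pos 20 = 'u'
  'e' (pos 4) + 14 = pos 18 = 's'
  'h' (pos 7) + 14 = pos 21 = 'v'
  'f' (pos 5) + 14 = pos 19 = 't'
Result: rausvt

rausvt


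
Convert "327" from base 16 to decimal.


Input: "327" in base 16
Positional expansion:
  Digit '3' (value 3) x 16^2 = 768
  Digit '2' (value 2) x 16^1 = 32
  Digit '7' (value 7) x 16^0 = 7
Sum = 807

807


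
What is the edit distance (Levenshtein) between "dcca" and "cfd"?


Computing edit distance: "dcca" -> "cfd"
DP table:
           c    f    d
      0    1    2    3
  d   1    1    2    2
  c   2    1    2    3
  c   3    2    2    3
  a   4    3    3    3
Edit distance = dp[4][3] = 3

3


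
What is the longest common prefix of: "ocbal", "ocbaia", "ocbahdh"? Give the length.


Words: ocbal, ocbaia, ocbahdh
  Position 0: all 'o' => match
  Position 1: all 'c' => match
  Position 2: all 'b' => match
  Position 3: all 'a' => match
  Position 4: ('l', 'i', 'h') => mismatch, stop
LCP = "ocba" (length 4)

4


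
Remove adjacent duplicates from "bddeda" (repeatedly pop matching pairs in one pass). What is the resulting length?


Input: bddeda
Stack-based adjacent duplicate removal:
  Read 'b': push. Stack: b
  Read 'd': push. Stack: bd
  Read 'd': matches stack top 'd' => pop. Stack: b
  Read 'e': push. Stack: be
  Read 'd': push. Stack: bed
  Read 'a': push. Stack: beda
Final stack: "beda" (length 4)

4


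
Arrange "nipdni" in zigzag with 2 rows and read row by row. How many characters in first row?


Zigzag "nipdni" into 2 rows:
Placing characters:
  'n' => row 0
  'i' => row 1
  'p' => row 0
  'd' => row 1
  'n' => row 0
  'i' => row 1
Rows:
  Row 0: "npn"
  Row 1: "idi"
First row length: 3

3


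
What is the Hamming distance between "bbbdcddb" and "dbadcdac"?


Comparing "bbbdcddb" and "dbadcdac" position by position:
  Position 0: 'b' vs 'd' => differ
  Position 1: 'b' vs 'b' => same
  Position 2: 'b' vs 'a' => differ
  Position 3: 'd' vs 'd' => same
  Position 4: 'c' vs 'c' => same
  Position 5: 'd' vs 'd' => same
  Position 6: 'd' vs 'a' => differ
  Position 7: 'b' vs 'c' => differ
Total differences (Hamming distance): 4

4


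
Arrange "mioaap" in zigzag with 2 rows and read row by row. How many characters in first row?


Zigzag "mioaap" into 2 rows:
Placing characters:
  'm' => row 0
  'i' => row 1
  'o' => row 0
  'a' => row 1
  'a' => row 0
  'p' => row 1
Rows:
  Row 0: "moa"
  Row 1: "iap"
First row length: 3

3


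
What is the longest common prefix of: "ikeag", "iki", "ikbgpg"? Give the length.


Words: ikeag, iki, ikbgpg
  Position 0: all 'i' => match
  Position 1: all 'k' => match
  Position 2: ('e', 'i', 'b') => mismatch, stop
LCP = "ik" (length 2)

2


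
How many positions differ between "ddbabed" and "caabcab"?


Comparing "ddbabed" and "caabcab" position by position:
  Position 0: 'd' vs 'c' => DIFFER
  Position 1: 'd' vs 'a' => DIFFER
  Position 2: 'b' vs 'a' => DIFFER
  Position 3: 'a' vs 'b' => DIFFER
  Position 4: 'b' vs 'c' => DIFFER
  Position 5: 'e' vs 'a' => DIFFER
  Position 6: 'd' vs 'b' => DIFFER
Positions that differ: 7

7


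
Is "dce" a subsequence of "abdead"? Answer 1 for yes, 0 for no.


Check if "dce" is a subsequence of "abdead"
Greedy scan:
  Position 0 ('a'): no match needed
  Position 1 ('b'): no match needed
  Position 2 ('d'): matches sub[0] = 'd'
  Position 3 ('e'): no match needed
  Position 4 ('a'): no match needed
  Position 5 ('d'): no match needed
Only matched 1/3 characters => not a subsequence

0


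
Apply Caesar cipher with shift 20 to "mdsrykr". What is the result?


Caesar cipher: shift "mdsrykr" by 20
  'm' (pos 12) + 20 = pos 6 = 'g'
  'd' (pos 3) + 20 = pos 23 = 'x'
  's' (pos 18) + 20 = pos 12 = 'm'
  'r' (pos 17) + 20 = pos 11 = 'l'
  'y' (pos 24) + 20 = pos 18 = 's'
  'k' (pos 10) + 20 = pos 4 = 'e'
  'r' (pos 17) + 20 = pos 11 = 'l'
Result: gxmlsel

gxmlsel


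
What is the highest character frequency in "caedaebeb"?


Input: caedaebeb
Character counts:
  'a': 2
  'b': 2
  'c': 1
  'd': 1
  'e': 3
Maximum frequency: 3

3


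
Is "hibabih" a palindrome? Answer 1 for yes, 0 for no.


Input: hibabih
Reversed: hibabih
  Compare pos 0 ('h') with pos 6 ('h'): match
  Compare pos 1 ('i') with pos 5 ('i'): match
  Compare pos 2 ('b') with pos 4 ('b'): match
Result: palindrome

1


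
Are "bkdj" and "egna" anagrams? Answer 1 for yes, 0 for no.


Strings: "bkdj", "egna"
Sorted first:  bdjk
Sorted second: aegn
Differ at position 0: 'b' vs 'a' => not anagrams

0


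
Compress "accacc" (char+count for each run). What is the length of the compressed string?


Input: accacc
Runs:
  'a' x 1 => "a1"
  'c' x 2 => "c2"
  'a' x 1 => "a1"
  'c' x 2 => "c2"
Compressed: "a1c2a1c2"
Compressed length: 8

8


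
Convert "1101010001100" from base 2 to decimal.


Input: "1101010001100" in base 2
Positional expansion:
  Digit '1' (value 1) x 2^12 = 4096
  Digit '1' (value 1) x 2^11 = 2048
  Digit '0' (value 0) x 2^10 = 0
  Digit '1' (value 1) x 2^9 = 512
  Digit '0' (value 0) x 2^8 = 0
  Digit '1' (value 1) x 2^7 = 128
  Digit '0' (value 0) x 2^6 = 0
  Digit '0' (value 0) x 2^5 = 0
  Digit '0' (value 0) x 2^4 = 0
  Digit '1' (value 1) x 2^3 = 8
  Digit '1' (value 1) x 2^2 = 4
  Digit '0' (value 0) x 2^1 = 0
  Digit '0' (value 0) x 2^0 = 0
Sum = 6796

6796


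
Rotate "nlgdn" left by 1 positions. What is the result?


Input: "nlgdn", rotate left by 1
First 1 characters: "n"
Remaining characters: "lgdn"
Concatenate remaining + first: "lgdn" + "n" = "lgdnn"

lgdnn


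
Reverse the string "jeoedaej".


Input: jeoedaej
Reading characters right to left:
  Position 7: 'j'
  Position 6: 'e'
  Position 5: 'a'
  Position 4: 'd'
  Position 3: 'e'
  Position 2: 'o'
  Position 1: 'e'
  Position 0: 'j'
Reversed: jeadeoej

jeadeoej


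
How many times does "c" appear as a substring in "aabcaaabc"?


Searching for "c" in "aabcaaabc"
Scanning each position:
  Position 0: "a" => no
  Position 1: "a" => no
  Position 2: "b" => no
  Position 3: "c" => MATCH
  Position 4: "a" => no
  Position 5: "a" => no
  Position 6: "a" => no
  Position 7: "b" => no
  Position 8: "c" => MATCH
Total occurrences: 2

2


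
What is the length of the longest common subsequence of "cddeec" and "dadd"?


LCS of "cddeec" and "dadd"
DP table:
           d    a    d    d
      0    0    0    0    0
  c   0    0    0    0    0
  d   0    1    1    1    1
  d   0    1    1    2    2
  e   0    1    1    2    2
  e   0    1    1    2    2
  c   0    1    1    2    2
LCS length = dp[6][4] = 2

2


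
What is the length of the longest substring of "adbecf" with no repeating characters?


Input: "adbecf"
Sliding window (track last position of each char):
  Position 0 ('a'): window [0,0] length 1 -- new best
  Position 1 ('d'): window [0,1] length 2 -- new best
  Position 2 ('b'): window [0,2] length 3 -- new best
  Position 3 ('e'): window [0,3] length 4 -- new best
  Position 4 ('c'): window [0,4] length 5 -- new best
  Position 5 ('f'): window [0,5] length 6 -- new best
Longest substring with no repeats: "adbecf" with length 6

6


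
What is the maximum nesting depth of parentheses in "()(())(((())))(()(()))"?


Input: "()(())(((())))(()(()))"
Tracking depth:
  Position 0 '(': depth becomes 1
  Position 1 ')': depth becomes 0
  Position 2 '(': depth becomes 1
  Position 3 '(': depth becomes 2
  Position 4 ')': depth becomes 1
  Position 5 ')': depth becomes 0
  Position 6 '(': depth becomes 1
  Position 7 '(': depth becomes 2
  Position 8 '(': depth becomes 3
  Position 9 '(': depth becomes 4
  Position 10 ')': depth becomes 3
  Position 11 ')': depth becomes 2
  Position 12 ')': depth becomes 1
  Position 13 ')': depth becomes 0
  Position 14 '(': depth becomes 1
  Position 15 '(': depth becomes 2
  Position 16 ')': depth becomes 1
  Position 17 '(': depth becomes 2
  Position 18 '(': depth becomes 3
  Position 19 ')': depth becomes 2
  Position 20 ')': depth becomes 1
  Position 21 ')': depth becomes 0
Maximum depth reached: 4

4


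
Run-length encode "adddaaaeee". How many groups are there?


Input: adddaaaeee
Scanning for consecutive runs:
  Group 1: 'a' x 1 (positions 0-0)
  Group 2: 'd' x 3 (positions 1-3)
  Group 3: 'a' x 3 (positions 4-6)
  Group 4: 'e' x 3 (positions 7-9)
Total groups: 4

4


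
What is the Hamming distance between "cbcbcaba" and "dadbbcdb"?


Comparing "cbcbcaba" and "dadbbcdb" position by position:
  Position 0: 'c' vs 'd' => differ
  Position 1: 'b' vs 'a' => differ
  Position 2: 'c' vs 'd' => differ
  Position 3: 'b' vs 'b' => same
  Position 4: 'c' vs 'b' => differ
  Position 5: 'a' vs 'c' => differ
  Position 6: 'b' vs 'd' => differ
  Position 7: 'a' vs 'b' => differ
Total differences (Hamming distance): 7

7


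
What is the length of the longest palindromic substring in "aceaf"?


Input: "aceaf"
Checking substrings for palindromes:
  No multi-char palindromic substrings found
Longest palindromic substring: "a" with length 1

1


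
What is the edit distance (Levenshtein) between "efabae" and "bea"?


Computing edit distance: "efabae" -> "bea"
DP table:
           b    e    a
      0    1    2    3
  e   1    1    1    2
  f   2    2    2    2
  a   3    3    3    2
  b   4    3    4    3
  a   5    4    4    4
  e   6    5    4    5
Edit distance = dp[6][3] = 5

5


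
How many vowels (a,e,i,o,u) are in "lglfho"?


Input: lglfho
Checking each character:
  'l' at position 0: consonant
  'g' at position 1: consonant
  'l' at position 2: consonant
  'f' at position 3: consonant
  'h' at position 4: consonant
  'o' at position 5: vowel (running total: 1)
Total vowels: 1

1


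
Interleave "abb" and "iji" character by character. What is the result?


Interleaving "abb" and "iji":
  Position 0: 'a' from first, 'i' from second => "ai"
  Position 1: 'b' from first, 'j' from second => "bj"
  Position 2: 'b' from first, 'i' from second => "bi"
Result: aibjbi

aibjbi


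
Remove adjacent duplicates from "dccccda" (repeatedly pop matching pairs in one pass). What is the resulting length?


Input: dccccda
Stack-based adjacent duplicate removal:
  Read 'd': push. Stack: d
  Read 'c': push. Stack: dc
  Read 'c': matches stack top 'c' => pop. Stack: d
  Read 'c': push. Stack: dc
  Read 'c': matches stack top 'c' => pop. Stack: d
  Read 'd': matches stack top 'd' => pop. Stack: (empty)
  Read 'a': push. Stack: a
Final stack: "a" (length 1)

1


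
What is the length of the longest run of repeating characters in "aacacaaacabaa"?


Input: "aacacaaacabaa"
Scanning for longest run:
  Position 1 ('a'): continues run of 'a', length=2
  Position 2 ('c'): new char, reset run to 1
  Position 3 ('a'): new char, reset run to 1
  Position 4 ('c'): new char, reset run to 1
  Position 5 ('a'): new char, reset run to 1
  Position 6 ('a'): continues run of 'a', length=2
  Position 7 ('a'): continues run of 'a', length=3
  Position 8 ('c'): new char, reset run to 1
  Position 9 ('a'): new char, reset run to 1
  Position 10 ('b'): new char, reset run to 1
  Position 11 ('a'): new char, reset run to 1
  Position 12 ('a'): continues run of 'a', length=2
Longest run: 'a' with length 3

3


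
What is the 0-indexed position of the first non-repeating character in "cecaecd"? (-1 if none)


Input: cecaecd
Character frequencies:
  'a': 1
  'c': 3
  'd': 1
  'e': 2
Scanning left to right for freq == 1:
  Position 0 ('c'): freq=3, skip
  Position 1 ('e'): freq=2, skip
  Position 2 ('c'): freq=3, skip
  Position 3 ('a'): unique! => answer = 3

3


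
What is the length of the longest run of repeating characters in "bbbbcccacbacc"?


Input: "bbbbcccacbacc"
Scanning for longest run:
  Position 1 ('b'): continues run of 'b', length=2
  Position 2 ('b'): continues run of 'b', length=3
  Position 3 ('b'): continues run of 'b', length=4
  Position 4 ('c'): new char, reset run to 1
  Position 5 ('c'): continues run of 'c', length=2
  Position 6 ('c'): continues run of 'c', length=3
  Position 7 ('a'): new char, reset run to 1
  Position 8 ('c'): new char, reset run to 1
  Position 9 ('b'): new char, reset run to 1
  Position 10 ('a'): new char, reset run to 1
  Position 11 ('c'): new char, reset run to 1
  Position 12 ('c'): continues run of 'c', length=2
Longest run: 'b' with length 4

4


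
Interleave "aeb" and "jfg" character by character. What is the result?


Interleaving "aeb" and "jfg":
  Position 0: 'a' from first, 'j' from second => "aj"
  Position 1: 'e' from first, 'f' from second => "ef"
  Position 2: 'b' from first, 'g' from second => "bg"
Result: ajefbg

ajefbg


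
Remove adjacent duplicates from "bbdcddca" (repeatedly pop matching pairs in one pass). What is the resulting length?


Input: bbdcddca
Stack-based adjacent duplicate removal:
  Read 'b': push. Stack: b
  Read 'b': matches stack top 'b' => pop. Stack: (empty)
  Read 'd': push. Stack: d
  Read 'c': push. Stack: dc
  Read 'd': push. Stack: dcd
  Read 'd': matches stack top 'd' => pop. Stack: dc
  Read 'c': matches stack top 'c' => pop. Stack: d
  Read 'a': push. Stack: da
Final stack: "da" (length 2)

2


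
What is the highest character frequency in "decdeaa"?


Input: decdeaa
Character counts:
  'a': 2
  'c': 1
  'd': 2
  'e': 2
Maximum frequency: 2

2


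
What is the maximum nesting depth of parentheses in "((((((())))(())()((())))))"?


Input: "((((((())))(())()((())))))"
Tracking depth:
  Position 0 '(': depth becomes 1
  Position 1 '(': depth becomes 2
  Position 2 '(': depth becomes 3
  Position 3 '(': depth becomes 4
  Position 4 '(': depth becomes 5
  Position 5 '(': depth becomes 6
  Position 6 '(': depth becomes 7
  Position 7 ')': depth becomes 6
  Position 8 ')': depth becomes 5
  Position 9 ')': depth becomes 4
  Position 10 ')': depth becomes 3
  Position 11 '(': depth becomes 4
  Position 12 '(': depth becomes 5
  Position 13 ')': depth becomes 4
  Position 14 ')': depth becomes 3
  Position 15 '(': depth becomes 4
  Position 16 ')': depth becomes 3
  Position 17 '(': depth becomes 4
  Position 18 '(': depth becomes 5
  Position 19 '(': depth becomes 6
  Position 20 ')': depth becomes 5
  Position 21 ')': depth becomes 4
  Position 22 ')': depth becomes 3
  Position 23 ')': depth becomes 2
  Position 24 ')': depth becomes 1
  Position 25 ')': depth becomes 0
Maximum depth reached: 7

7


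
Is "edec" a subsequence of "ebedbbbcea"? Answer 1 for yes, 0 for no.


Check if "edec" is a subsequence of "ebedbbbcea"
Greedy scan:
  Position 0 ('e'): matches sub[0] = 'e'
  Position 1 ('b'): no match needed
  Position 2 ('e'): no match needed
  Position 3 ('d'): matches sub[1] = 'd'
  Position 4 ('b'): no match needed
  Position 5 ('b'): no match needed
  Position 6 ('b'): no match needed
  Position 7 ('c'): no match needed
  Position 8 ('e'): matches sub[2] = 'e'
  Position 9 ('a'): no match needed
Only matched 3/4 characters => not a subsequence

0


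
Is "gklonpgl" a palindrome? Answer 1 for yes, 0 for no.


Input: gklonpgl
Reversed: lgpnolkg
  Compare pos 0 ('g') with pos 7 ('l'): MISMATCH
  Compare pos 1 ('k') with pos 6 ('g'): MISMATCH
  Compare pos 2 ('l') with pos 5 ('p'): MISMATCH
  Compare pos 3 ('o') with pos 4 ('n'): MISMATCH
Result: not a palindrome

0


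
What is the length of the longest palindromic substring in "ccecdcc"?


Input: "ccecdcc"
Checking substrings for palindromes:
  [1:4] "cec" (len 3) => palindrome
  [3:6] "cdc" (len 3) => palindrome
  [0:2] "cc" (len 2) => palindrome
  [5:7] "cc" (len 2) => palindrome
Longest palindromic substring: "cec" with length 3

3


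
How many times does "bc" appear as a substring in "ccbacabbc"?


Searching for "bc" in "ccbacabbc"
Scanning each position:
  Position 0: "cc" => no
  Position 1: "cb" => no
  Position 2: "ba" => no
  Position 3: "ac" => no
  Position 4: "ca" => no
  Position 5: "ab" => no
  Position 6: "bb" => no
  Position 7: "bc" => MATCH
Total occurrences: 1

1


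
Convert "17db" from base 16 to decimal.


Input: "17db" in base 16
Positional expansion:
  Digit '1' (value 1) x 16^3 = 4096
  Digit '7' (value 7) x 16^2 = 1792
  Digit 'd' (value 13) x 16^1 = 208
  Digit 'b' (value 11) x 16^0 = 11
Sum = 6107

6107


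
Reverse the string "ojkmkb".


Input: ojkmkb
Reading characters right to left:
  Position 5: 'b'
  Position 4: 'k'
  Position 3: 'm'
  Position 2: 'k'
  Position 1: 'j'
  Position 0: 'o'
Reversed: bkmkjo

bkmkjo


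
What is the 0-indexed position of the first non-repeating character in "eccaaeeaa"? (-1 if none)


Input: eccaaeeaa
Character frequencies:
  'a': 4
  'c': 2
  'e': 3
Scanning left to right for freq == 1:
  Position 0 ('e'): freq=3, skip
  Position 1 ('c'): freq=2, skip
  Position 2 ('c'): freq=2, skip
  Position 3 ('a'): freq=4, skip
  Position 4 ('a'): freq=4, skip
  Position 5 ('e'): freq=3, skip
  Position 6 ('e'): freq=3, skip
  Position 7 ('a'): freq=4, skip
  Position 8 ('a'): freq=4, skip
  No unique character found => answer = -1

-1


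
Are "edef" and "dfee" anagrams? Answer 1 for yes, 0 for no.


Strings: "edef", "dfee"
Sorted first:  deef
Sorted second: deef
Sorted forms match => anagrams

1


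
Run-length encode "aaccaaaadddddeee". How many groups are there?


Input: aaccaaaadddddeee
Scanning for consecutive runs:
  Group 1: 'a' x 2 (positions 0-1)
  Group 2: 'c' x 2 (positions 2-3)
  Group 3: 'a' x 4 (positions 4-7)
  Group 4: 'd' x 5 (positions 8-12)
  Group 5: 'e' x 3 (positions 13-15)
Total groups: 5

5


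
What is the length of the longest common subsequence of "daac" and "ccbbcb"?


LCS of "daac" and "ccbbcb"
DP table:
           c    c    b    b    c    b
      0    0    0    0    0    0    0
  d   0    0    0    0    0    0    0
  a   0    0    0    0    0    0    0
  a   0    0    0    0    0    0    0
  c   0    1    1    1    1    1    1
LCS length = dp[4][6] = 1

1


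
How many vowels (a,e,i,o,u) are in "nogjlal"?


Input: nogjlal
Checking each character:
  'n' at position 0: consonant
  'o' at position 1: vowel (running total: 1)
  'g' at position 2: consonant
  'j' at position 3: consonant
  'l' at position 4: consonant
  'a' at position 5: vowel (running total: 2)
  'l' at position 6: consonant
Total vowels: 2

2


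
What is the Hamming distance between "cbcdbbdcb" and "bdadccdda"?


Comparing "cbcdbbdcb" and "bdadccdda" position by position:
  Position 0: 'c' vs 'b' => differ
  Position 1: 'b' vs 'd' => differ
  Position 2: 'c' vs 'a' => differ
  Position 3: 'd' vs 'd' => same
  Position 4: 'b' vs 'c' => differ
  Position 5: 'b' vs 'c' => differ
  Position 6: 'd' vs 'd' => same
  Position 7: 'c' vs 'd' => differ
  Position 8: 'b' vs 'a' => differ
Total differences (Hamming distance): 7

7


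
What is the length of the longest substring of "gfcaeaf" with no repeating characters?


Input: "gfcaeaf"
Sliding window (track last position of each char):
  Position 0 ('g'): window [0,0] length 1 -- new best
  Position 1 ('f'): window [0,1] length 2 -- new best
  Position 2 ('c'): window [0,2] length 3 -- new best
  Position 3 ('a'): window [0,3] length 4 -- new best
  Position 4 ('e'): window [0,4] length 5 -- new best
  Position 5 ('a'): repeat (last at 3), move window start to 4
  Position 5 ('a'): window [4,5] length 2
  Position 6 ('f'): window [4,6] length 3
Longest substring with no repeats: "gfcae" with length 5

5


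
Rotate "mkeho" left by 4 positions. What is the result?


Input: "mkeho", rotate left by 4
First 4 characters: "mkeh"
Remaining characters: "o"
Concatenate remaining + first: "o" + "mkeh" = "omkeh"

omkeh


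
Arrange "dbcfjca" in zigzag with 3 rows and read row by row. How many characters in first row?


Zigzag "dbcfjca" into 3 rows:
Placing characters:
  'd' => row 0
  'b' => row 1
  'c' => row 2
  'f' => row 1
  'j' => row 0
  'c' => row 1
  'a' => row 2
Rows:
  Row 0: "dj"
  Row 1: "bfc"
  Row 2: "ca"
First row length: 2

2


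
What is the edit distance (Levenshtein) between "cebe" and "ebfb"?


Computing edit distance: "cebe" -> "ebfb"
DP table:
           e    b    f    b
      0    1    2    3    4
  c   1    1    2    3    4
  e   2    1    2    3    4
  b   3    2    1    2    3
  e   4    3    2    2    3
Edit distance = dp[4][4] = 3

3


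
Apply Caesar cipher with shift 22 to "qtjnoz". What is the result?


Caesar cipher: shift "qtjnoz" by 22
  'q' (pos 16) + 22 = pos 12 = 'm'
  't' (pos 19) + 22 = pos 15 = 'p'
  'j' (pos 9) + 22 = pos 5 = 'f'
  'n' (pos 13) + 22 = pos 9 = 'j'
  'o' (pos 14) + 22 = pos 10 = 'k'
  'z' (pos 25) + 22 = pos 21 = 'v'
Result: mpfjkv

mpfjkv


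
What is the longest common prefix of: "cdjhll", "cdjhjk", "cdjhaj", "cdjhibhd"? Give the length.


Words: cdjhll, cdjhjk, cdjhaj, cdjhibhd
  Position 0: all 'c' => match
  Position 1: all 'd' => match
  Position 2: all 'j' => match
  Position 3: all 'h' => match
  Position 4: ('l', 'j', 'a', 'i') => mismatch, stop
LCP = "cdjh" (length 4)

4


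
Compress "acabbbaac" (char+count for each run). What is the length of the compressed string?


Input: acabbbaac
Runs:
  'a' x 1 => "a1"
  'c' x 1 => "c1"
  'a' x 1 => "a1"
  'b' x 3 => "b3"
  'a' x 2 => "a2"
  'c' x 1 => "c1"
Compressed: "a1c1a1b3a2c1"
Compressed length: 12

12


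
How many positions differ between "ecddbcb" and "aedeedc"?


Comparing "ecddbcb" and "aedeedc" position by position:
  Position 0: 'e' vs 'a' => DIFFER
  Position 1: 'c' vs 'e' => DIFFER
  Position 2: 'd' vs 'd' => same
  Position 3: 'd' vs 'e' => DIFFER
  Position 4: 'b' vs 'e' => DIFFER
  Position 5: 'c' vs 'd' => DIFFER
  Position 6: 'b' vs 'c' => DIFFER
Positions that differ: 6

6


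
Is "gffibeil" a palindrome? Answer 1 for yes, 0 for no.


Input: gffibeil
Reversed: liebiffg
  Compare pos 0 ('g') with pos 7 ('l'): MISMATCH
  Compare pos 1 ('f') with pos 6 ('i'): MISMATCH
  Compare pos 2 ('f') with pos 5 ('e'): MISMATCH
  Compare pos 3 ('i') with pos 4 ('b'): MISMATCH
Result: not a palindrome

0


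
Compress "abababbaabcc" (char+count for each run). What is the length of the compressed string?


Input: abababbaabcc
Runs:
  'a' x 1 => "a1"
  'b' x 1 => "b1"
  'a' x 1 => "a1"
  'b' x 1 => "b1"
  'a' x 1 => "a1"
  'b' x 2 => "b2"
  'a' x 2 => "a2"
  'b' x 1 => "b1"
  'c' x 2 => "c2"
Compressed: "a1b1a1b1a1b2a2b1c2"
Compressed length: 18

18


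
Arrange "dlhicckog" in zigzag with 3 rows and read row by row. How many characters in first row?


Zigzag "dlhicckog" into 3 rows:
Placing characters:
  'd' => row 0
  'l' => row 1
  'h' => row 2
  'i' => row 1
  'c' => row 0
  'c' => row 1
  'k' => row 2
  'o' => row 1
  'g' => row 0
Rows:
  Row 0: "dcg"
  Row 1: "lico"
  Row 2: "hk"
First row length: 3

3


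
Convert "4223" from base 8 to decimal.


Input: "4223" in base 8
Positional expansion:
  Digit '4' (value 4) x 8^3 = 2048
  Digit '2' (value 2) x 8^2 = 128
  Digit '2' (value 2) x 8^1 = 16
  Digit '3' (value 3) x 8^0 = 3
Sum = 2195

2195


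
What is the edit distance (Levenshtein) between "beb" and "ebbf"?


Computing edit distance: "beb" -> "ebbf"
DP table:
           e    b    b    f
      0    1    2    3    4
  b   1    1    1    2    3
  e   2    1    2    2    3
  b   3    2    1    2    3
Edit distance = dp[3][4] = 3

3


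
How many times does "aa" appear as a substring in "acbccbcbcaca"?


Searching for "aa" in "acbccbcbcaca"
Scanning each position:
  Position 0: "ac" => no
  Position 1: "cb" => no
  Position 2: "bc" => no
  Position 3: "cc" => no
  Position 4: "cb" => no
  Position 5: "bc" => no
  Position 6: "cb" => no
  Position 7: "bc" => no
  Position 8: "ca" => no
  Position 9: "ac" => no
  Position 10: "ca" => no
Total occurrences: 0

0


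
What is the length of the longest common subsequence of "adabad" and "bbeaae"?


LCS of "adabad" and "bbeaae"
DP table:
           b    b    e    a    a    e
      0    0    0    0    0    0    0
  a   0    0    0    0    1    1    1
  d   0    0    0    0    1    1    1
  a   0    0    0    0    1    2    2
  b   0    1    1    1    1    2    2
  a   0    1    1    1    2    2    2
  d   0    1    1    1    2    2    2
LCS length = dp[6][6] = 2

2


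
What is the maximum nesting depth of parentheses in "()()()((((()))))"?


Input: "()()()((((()))))"
Tracking depth:
  Position 0 '(': depth becomes 1
  Position 1 ')': depth becomes 0
  Position 2 '(': depth becomes 1
  Position 3 ')': depth becomes 0
  Position 4 '(': depth becomes 1
  Position 5 ')': depth becomes 0
  Position 6 '(': depth becomes 1
  Position 7 '(': depth becomes 2
  Position 8 '(': depth becomes 3
  Position 9 '(': depth becomes 4
  Position 10 '(': depth becomes 5
  Position 11 ')': depth becomes 4
  Position 12 ')': depth becomes 3
  Position 13 ')': depth becomes 2
  Position 14 ')': depth becomes 1
  Position 15 ')': depth becomes 0
Maximum depth reached: 5

5


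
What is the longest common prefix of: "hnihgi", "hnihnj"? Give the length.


Words: hnihgi, hnihnj
  Position 0: all 'h' => match
  Position 1: all 'n' => match
  Position 2: all 'i' => match
  Position 3: all 'h' => match
  Position 4: ('g', 'n') => mismatch, stop
LCP = "hnih" (length 4)

4


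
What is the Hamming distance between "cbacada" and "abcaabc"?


Comparing "cbacada" and "abcaabc" position by position:
  Position 0: 'c' vs 'a' => differ
  Position 1: 'b' vs 'b' => same
  Position 2: 'a' vs 'c' => differ
  Position 3: 'c' vs 'a' => differ
  Position 4: 'a' vs 'a' => same
  Position 5: 'd' vs 'b' => differ
  Position 6: 'a' vs 'c' => differ
Total differences (Hamming distance): 5

5


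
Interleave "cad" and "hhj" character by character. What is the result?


Interleaving "cad" and "hhj":
  Position 0: 'c' from first, 'h' from second => "ch"
  Position 1: 'a' from first, 'h' from second => "ah"
  Position 2: 'd' from first, 'j' from second => "dj"
Result: chahdj

chahdj


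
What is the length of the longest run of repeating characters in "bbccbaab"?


Input: "bbccbaab"
Scanning for longest run:
  Position 1 ('b'): continues run of 'b', length=2
  Position 2 ('c'): new char, reset run to 1
  Position 3 ('c'): continues run of 'c', length=2
  Position 4 ('b'): new char, reset run to 1
  Position 5 ('a'): new char, reset run to 1
  Position 6 ('a'): continues run of 'a', length=2
  Position 7 ('b'): new char, reset run to 1
Longest run: 'b' with length 2

2


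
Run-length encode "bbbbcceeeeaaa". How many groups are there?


Input: bbbbcceeeeaaa
Scanning for consecutive runs:
  Group 1: 'b' x 4 (positions 0-3)
  Group 2: 'c' x 2 (positions 4-5)
  Group 3: 'e' x 4 (positions 6-9)
  Group 4: 'a' x 3 (positions 10-12)
Total groups: 4

4


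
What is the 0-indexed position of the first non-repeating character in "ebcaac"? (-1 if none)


Input: ebcaac
Character frequencies:
  'a': 2
  'b': 1
  'c': 2
  'e': 1
Scanning left to right for freq == 1:
  Position 0 ('e'): unique! => answer = 0

0
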